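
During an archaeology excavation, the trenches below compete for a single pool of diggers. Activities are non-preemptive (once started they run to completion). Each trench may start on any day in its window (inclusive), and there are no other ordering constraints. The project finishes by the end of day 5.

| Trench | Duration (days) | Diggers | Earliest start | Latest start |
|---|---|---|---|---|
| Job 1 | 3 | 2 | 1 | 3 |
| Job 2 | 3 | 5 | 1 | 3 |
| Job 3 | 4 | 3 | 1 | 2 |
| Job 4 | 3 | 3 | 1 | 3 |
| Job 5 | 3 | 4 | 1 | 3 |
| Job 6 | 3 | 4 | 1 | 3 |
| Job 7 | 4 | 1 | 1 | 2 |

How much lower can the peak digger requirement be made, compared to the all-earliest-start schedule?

0

Early-start peak: d1:22  d2:22  d3:22  d4:4  d5:0 ⇒ 22.
Leveled (Job 1@1, Job 2@1, Job 3@1, Job 4@1, Job 5@1, Job 6@1, Job 7@1): d1:22  d2:22  d3:22  d4:4  d5:0 ⇒ 22.
Reduction 22 − 22 = 0.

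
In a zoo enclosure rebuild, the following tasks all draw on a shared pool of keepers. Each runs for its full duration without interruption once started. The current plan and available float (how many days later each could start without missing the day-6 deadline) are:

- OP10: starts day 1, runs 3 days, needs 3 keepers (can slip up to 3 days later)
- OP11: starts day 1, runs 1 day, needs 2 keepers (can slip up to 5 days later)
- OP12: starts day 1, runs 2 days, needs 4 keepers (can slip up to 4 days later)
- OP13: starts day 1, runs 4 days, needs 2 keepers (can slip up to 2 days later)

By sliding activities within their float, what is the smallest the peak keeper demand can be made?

Early-start (OP10@1, OP11@1, OP12@1, OP13@1) gives peak 11: d1:11  d2:9  d3:5  d4:2  d5:0  d6:0.
Shift OP11→4, OP12→5.
Schedule OP10@1, OP11@4, OP12@5, OP13@1: d1:5  d2:5  d3:5  d4:4  d5:4  d6:4 — peak 5.
Total keeper-days = 27 over 6 days ⇒ peak ≥ ⌈27/6⌉ = 5, so 5 is optimal.

5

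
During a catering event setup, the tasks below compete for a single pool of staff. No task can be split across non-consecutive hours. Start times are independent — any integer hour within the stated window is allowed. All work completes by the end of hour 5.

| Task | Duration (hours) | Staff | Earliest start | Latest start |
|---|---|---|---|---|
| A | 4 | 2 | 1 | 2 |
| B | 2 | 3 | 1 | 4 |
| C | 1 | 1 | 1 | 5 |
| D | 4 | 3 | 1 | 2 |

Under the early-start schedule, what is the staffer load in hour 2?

At early start, hour 2 has: A, B, D.
Demand: 2 + 3 + 3 = 8.

8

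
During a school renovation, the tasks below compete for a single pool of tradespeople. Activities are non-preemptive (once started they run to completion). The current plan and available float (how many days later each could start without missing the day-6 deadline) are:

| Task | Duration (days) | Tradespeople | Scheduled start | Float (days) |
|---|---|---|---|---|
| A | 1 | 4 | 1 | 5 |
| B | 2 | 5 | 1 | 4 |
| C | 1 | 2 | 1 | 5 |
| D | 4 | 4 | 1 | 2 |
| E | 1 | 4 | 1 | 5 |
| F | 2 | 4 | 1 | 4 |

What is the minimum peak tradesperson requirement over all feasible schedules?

Early-start (A@1, B@1, C@1, D@1, E@1, F@1) gives peak 23: d1:23  d2:13  d3:4  d4:4  d5:0  d6:0.
Shift B→5, C→5, E→2, F→3.
Schedule A@1, B@5, C@5, D@1, E@2, F@3: d1:8  d2:8  d3:8  d4:8  d5:7  d6:5 — peak 8.
Total tradesperson-days = 44 over 6 days ⇒ peak ≥ ⌈44/6⌉ = 8, so 8 is optimal.

8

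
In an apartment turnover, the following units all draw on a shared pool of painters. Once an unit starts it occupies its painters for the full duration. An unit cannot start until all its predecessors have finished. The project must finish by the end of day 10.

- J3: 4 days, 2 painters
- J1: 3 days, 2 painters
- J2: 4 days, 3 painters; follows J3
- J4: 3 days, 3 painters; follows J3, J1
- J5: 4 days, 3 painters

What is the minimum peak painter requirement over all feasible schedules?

Early-start (J3@1, J1@1, J2@5, J4@5, J5@1) gives peak 7: d1:7  d2:7  d3:7  d4:5  d5:6  d6:6  d7:6  d8:3  d9:0  d10:0.
Shift J4→8, J5→4.
Schedule J3@1, J1@1, J2@5, J4@8, J5@4: d1:4  d2:4  d3:4  d4:5  d5:6  d6:6  d7:6  d8:6  d9:3  d10:3 — peak 6.

6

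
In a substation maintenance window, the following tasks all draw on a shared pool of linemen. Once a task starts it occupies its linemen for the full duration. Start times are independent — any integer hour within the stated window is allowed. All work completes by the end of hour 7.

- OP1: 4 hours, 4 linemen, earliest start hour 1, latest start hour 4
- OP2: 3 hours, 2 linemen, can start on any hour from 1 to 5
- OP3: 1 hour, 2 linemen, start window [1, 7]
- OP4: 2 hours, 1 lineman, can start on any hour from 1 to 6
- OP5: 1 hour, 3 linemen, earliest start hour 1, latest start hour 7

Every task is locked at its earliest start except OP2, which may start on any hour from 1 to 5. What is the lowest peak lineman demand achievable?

10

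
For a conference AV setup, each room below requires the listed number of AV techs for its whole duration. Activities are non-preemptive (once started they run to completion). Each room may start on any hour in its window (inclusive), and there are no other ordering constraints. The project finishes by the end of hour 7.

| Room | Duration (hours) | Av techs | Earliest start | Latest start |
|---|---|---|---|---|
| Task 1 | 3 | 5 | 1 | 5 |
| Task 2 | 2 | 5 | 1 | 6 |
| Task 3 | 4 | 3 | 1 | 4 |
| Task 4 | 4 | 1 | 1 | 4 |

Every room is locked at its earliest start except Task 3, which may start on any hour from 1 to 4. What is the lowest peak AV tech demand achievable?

11

Task 3@1: h1:14  h2:14  h3:9  h4:4  h5:0  h6:0  h7:0 → peak 14
Task 3@2: h1:11  h2:14  h3:9  h4:4  h5:3  h6:0  h7:0 → peak 14
Task 3@3: h1:11  h2:11  h3:9  h4:4  h5:3  h6:3  h7:0 → peak 11
Task 3@4: h1:11  h2:11  h3:6  h4:4  h5:3  h6:3  h7:3 → peak 11
Best is Task 3@3, peak 11.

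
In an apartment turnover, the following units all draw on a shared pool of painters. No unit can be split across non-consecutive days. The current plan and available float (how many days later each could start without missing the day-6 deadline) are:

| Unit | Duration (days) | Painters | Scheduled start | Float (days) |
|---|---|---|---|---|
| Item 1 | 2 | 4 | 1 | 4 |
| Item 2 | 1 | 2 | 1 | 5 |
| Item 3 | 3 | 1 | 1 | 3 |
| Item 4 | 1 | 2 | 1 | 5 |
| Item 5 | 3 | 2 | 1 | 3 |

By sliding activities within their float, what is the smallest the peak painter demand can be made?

4

Early-start (Item 1@1, Item 2@1, Item 3@1, Item 4@1, Item 5@1) gives peak 11: d1:11  d2:7  d3:3  d4:0  d5:0  d6:0.
Shift Item 2→3, Item 3→3, Item 4→6, Item 5→4.
Schedule Item 1@1, Item 2@3, Item 3@3, Item 4@6, Item 5@4: d1:4  d2:4  d3:3  d4:3  d5:3  d6:4 — peak 4.
Total painter-days = 21 over 6 days ⇒ peak ≥ ⌈21/6⌉ = 4, so 4 is optimal.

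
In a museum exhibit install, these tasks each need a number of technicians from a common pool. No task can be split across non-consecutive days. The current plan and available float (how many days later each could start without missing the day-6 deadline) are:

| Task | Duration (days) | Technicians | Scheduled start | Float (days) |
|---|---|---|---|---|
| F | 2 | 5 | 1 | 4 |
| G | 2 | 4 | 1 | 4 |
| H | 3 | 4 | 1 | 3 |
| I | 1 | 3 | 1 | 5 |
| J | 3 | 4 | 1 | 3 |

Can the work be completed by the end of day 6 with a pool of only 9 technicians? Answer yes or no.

yes

Schedule F@1, G@1, H@3, I@3, J@4: d1:9  d2:9  d3:7  d4:8  d5:8  d6:4 — peak 9 ≤ 9.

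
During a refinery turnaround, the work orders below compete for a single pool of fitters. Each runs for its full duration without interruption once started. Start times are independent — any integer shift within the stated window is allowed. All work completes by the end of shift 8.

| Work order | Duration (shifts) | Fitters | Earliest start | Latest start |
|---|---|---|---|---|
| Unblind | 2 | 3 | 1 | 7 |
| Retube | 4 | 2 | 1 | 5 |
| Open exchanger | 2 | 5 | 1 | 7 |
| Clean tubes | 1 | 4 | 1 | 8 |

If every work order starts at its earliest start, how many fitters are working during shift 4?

At early start, shift 4 has: Retube.
Demand: 2 = 2.

2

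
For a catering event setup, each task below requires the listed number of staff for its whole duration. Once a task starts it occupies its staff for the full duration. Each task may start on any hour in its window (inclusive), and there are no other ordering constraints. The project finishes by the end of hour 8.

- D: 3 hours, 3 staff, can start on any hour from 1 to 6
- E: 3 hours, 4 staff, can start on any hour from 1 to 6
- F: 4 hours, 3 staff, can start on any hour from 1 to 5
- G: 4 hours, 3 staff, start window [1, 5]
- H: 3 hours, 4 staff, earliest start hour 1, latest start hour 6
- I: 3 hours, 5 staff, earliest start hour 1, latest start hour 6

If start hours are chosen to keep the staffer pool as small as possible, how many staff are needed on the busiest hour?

Early-start (D@1, E@1, F@1, G@1, H@1, I@1) gives peak 22: h1:22  h2:22  h3:22  h4:6  h5:0  h6:0  h7:0  h8:0.
Shift F→4, G→4, I→4.
Schedule D@1, E@1, F@4, G@4, H@1, I@4: h1:11  h2:11  h3:11  h4:11  h5:11  h6:11  h7:6  h8:0 — peak 11.

11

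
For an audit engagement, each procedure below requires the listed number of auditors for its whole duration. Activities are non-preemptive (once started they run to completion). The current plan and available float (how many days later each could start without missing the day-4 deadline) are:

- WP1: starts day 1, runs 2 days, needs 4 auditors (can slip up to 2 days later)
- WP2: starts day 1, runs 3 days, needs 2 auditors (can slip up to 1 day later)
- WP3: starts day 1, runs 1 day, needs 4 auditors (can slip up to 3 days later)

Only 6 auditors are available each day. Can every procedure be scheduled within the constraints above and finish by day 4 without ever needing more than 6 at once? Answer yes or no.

Schedule WP1@1, WP2@1, WP3@3: d1:6  d2:6  d3:6  d4:0 — peak 6 ≤ 6.

yes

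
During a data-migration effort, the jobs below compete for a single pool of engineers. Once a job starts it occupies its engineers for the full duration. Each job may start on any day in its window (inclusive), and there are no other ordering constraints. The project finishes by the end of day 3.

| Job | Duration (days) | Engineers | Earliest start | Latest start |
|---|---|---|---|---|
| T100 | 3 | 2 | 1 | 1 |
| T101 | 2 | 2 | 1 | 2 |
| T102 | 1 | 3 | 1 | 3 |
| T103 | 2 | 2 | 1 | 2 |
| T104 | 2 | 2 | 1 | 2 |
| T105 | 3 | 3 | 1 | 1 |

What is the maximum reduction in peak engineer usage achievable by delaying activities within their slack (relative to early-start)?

3

Early-start peak: d1:14  d2:11  d3:5 ⇒ 14.
Leveled (T100@1, T101@1, T102@1, T103@2, T104@2, T105@1): d1:10  d2:11  d3:9 ⇒ 11.
Reduction 14 − 11 = 3.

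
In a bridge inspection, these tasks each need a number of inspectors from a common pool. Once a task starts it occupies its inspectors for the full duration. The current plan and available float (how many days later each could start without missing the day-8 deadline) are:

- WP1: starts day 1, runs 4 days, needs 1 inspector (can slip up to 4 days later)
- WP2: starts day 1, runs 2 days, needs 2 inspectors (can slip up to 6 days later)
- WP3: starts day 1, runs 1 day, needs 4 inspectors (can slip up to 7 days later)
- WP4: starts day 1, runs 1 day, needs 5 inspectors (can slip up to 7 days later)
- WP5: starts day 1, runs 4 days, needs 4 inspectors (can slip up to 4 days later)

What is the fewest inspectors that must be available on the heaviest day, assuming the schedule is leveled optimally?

Early-start (WP1@1, WP2@1, WP3@1, WP4@1, WP5@1) gives peak 16: d1:16  d2:7  d3:5  d4:5  d5:0  d6:0  d7:0  d8:0.
Shift WP3→3, WP4→8, WP5→4.
Schedule WP1@1, WP2@1, WP3@3, WP4@8, WP5@4: d1:3  d2:3  d3:5  d4:5  d5:4  d6:4  d7:4  d8:5 — peak 5.
Total inspector-days = 33 over 8 days ⇒ peak ≥ ⌈33/8⌉ = 5, so 5 is optimal.

5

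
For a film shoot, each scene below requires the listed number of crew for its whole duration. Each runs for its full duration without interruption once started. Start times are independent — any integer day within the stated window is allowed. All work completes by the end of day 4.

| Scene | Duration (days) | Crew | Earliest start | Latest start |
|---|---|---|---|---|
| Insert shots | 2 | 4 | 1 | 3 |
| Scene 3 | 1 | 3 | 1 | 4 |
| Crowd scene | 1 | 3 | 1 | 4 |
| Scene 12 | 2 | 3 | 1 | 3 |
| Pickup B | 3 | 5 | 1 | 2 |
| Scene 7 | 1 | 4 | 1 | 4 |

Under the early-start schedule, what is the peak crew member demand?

Early-start schedule: Insert shots@1, Scene 3@1, Crowd scene@1, Scene 12@1, Pickup B@1, Scene 7@1.
Load per day: day 1: 22, day 2: 12, day 3: 5, day 4: 0.
Peak is 22.

22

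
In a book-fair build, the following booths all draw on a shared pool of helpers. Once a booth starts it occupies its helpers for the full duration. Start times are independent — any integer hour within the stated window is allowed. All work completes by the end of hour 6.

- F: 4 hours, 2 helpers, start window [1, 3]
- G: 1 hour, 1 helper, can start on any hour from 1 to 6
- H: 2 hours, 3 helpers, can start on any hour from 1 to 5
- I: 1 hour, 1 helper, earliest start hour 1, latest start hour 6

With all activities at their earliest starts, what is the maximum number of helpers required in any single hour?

7

Early-start schedule: F@1, G@1, H@1, I@1.
Load per hour: hour 1: 7, hour 2: 5, hour 3: 2, hour 4: 2, hour 5: 0, hour 6: 0.
Peak is 7.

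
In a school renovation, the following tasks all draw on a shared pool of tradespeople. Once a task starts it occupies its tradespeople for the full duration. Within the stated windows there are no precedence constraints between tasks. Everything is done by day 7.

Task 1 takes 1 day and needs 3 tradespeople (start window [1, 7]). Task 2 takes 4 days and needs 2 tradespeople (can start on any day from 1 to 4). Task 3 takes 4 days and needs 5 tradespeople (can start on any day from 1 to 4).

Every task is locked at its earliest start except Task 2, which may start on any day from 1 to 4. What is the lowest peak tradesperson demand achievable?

Task 2@1: d1:10  d2:7  d3:7  d4:7  d5:0  d6:0  d7:0 → peak 10
Task 2@2: d1:8  d2:7  d3:7  d4:7  d5:2  d6:0  d7:0 → peak 8
Task 2@3: d1:8  d2:5  d3:7  d4:7  d5:2  d6:2  d7:0 → peak 8
Task 2@4: d1:8  d2:5  d3:5  d4:7  d5:2  d6:2  d7:2 → peak 8
Best is Task 2@2, peak 8.

8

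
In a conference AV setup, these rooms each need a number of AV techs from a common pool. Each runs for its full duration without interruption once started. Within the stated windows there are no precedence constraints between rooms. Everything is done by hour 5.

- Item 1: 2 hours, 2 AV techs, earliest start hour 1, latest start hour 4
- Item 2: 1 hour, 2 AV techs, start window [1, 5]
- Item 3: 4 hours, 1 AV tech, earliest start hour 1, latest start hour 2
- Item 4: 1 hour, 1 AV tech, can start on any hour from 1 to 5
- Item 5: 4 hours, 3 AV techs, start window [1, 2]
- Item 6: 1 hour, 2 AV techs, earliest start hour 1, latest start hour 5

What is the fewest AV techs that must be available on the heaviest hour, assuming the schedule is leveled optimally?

Early-start (Item 1@1, Item 2@1, Item 3@1, Item 4@1, Item 5@1, Item 6@1) gives peak 11: h1:11  h2:6  h3:4  h4:4  h5:0.
Shift Item 5→2, Item 6→3.
Schedule Item 1@1, Item 2@1, Item 3@1, Item 4@1, Item 5@2, Item 6@3: h1:6  h2:6  h3:6  h4:4  h5:3 — peak 6.

6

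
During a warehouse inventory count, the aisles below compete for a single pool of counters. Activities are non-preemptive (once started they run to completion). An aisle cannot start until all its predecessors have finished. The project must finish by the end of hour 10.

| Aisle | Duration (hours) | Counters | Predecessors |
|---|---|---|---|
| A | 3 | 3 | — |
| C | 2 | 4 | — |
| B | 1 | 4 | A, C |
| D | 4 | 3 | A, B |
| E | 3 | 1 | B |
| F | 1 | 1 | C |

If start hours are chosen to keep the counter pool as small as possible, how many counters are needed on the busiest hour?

4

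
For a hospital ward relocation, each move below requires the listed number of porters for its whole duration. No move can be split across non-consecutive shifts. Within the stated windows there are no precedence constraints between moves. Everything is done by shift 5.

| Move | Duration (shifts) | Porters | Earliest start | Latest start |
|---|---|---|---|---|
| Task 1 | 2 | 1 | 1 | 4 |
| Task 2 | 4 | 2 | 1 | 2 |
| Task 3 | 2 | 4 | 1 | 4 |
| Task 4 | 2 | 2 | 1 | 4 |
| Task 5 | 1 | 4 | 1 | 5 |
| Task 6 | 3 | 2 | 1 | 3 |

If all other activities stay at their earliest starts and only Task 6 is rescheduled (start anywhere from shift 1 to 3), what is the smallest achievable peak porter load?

Task 6@1: s1:15  s2:11  s3:4  s4:2  s5:0 → peak 15
Task 6@2: s1:13  s2:11  s3:4  s4:4  s5:0 → peak 13
Task 6@3: s1:13  s2:9  s3:4  s4:4  s5:2 → peak 13
Best is Task 6@2, peak 13.

13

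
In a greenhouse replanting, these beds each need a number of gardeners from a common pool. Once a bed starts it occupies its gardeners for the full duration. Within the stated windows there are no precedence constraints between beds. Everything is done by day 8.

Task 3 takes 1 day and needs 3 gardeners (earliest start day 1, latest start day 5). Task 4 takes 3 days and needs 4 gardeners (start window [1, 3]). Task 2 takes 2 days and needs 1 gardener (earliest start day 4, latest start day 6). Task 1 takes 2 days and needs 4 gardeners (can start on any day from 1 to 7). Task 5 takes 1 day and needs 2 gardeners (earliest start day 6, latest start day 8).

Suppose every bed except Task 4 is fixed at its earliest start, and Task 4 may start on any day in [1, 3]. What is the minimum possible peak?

Task 4@1: d1:11  d2:8  d3:4  d4:1  d5:1  d6:2  d7:0  d8:0 → peak 11
Task 4@2: d1:7  d2:8  d3:4  d4:5  d5:1  d6:2  d7:0  d8:0 → peak 8
Task 4@3: d1:7  d2:4  d3:4  d4:5  d5:5  d6:2  d7:0  d8:0 → peak 7
Best is Task 4@3, peak 7.

7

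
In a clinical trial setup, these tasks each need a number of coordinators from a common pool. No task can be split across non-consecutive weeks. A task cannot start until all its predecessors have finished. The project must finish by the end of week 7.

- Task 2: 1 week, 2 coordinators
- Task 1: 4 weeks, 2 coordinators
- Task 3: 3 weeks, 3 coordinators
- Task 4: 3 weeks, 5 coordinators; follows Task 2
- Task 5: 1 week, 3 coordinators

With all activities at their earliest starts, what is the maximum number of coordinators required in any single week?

Early-start schedule: Task 2@1, Task 1@1, Task 3@1, Task 4@2, Task 5@1.
Load per week: week 1: 10, week 2: 10, week 3: 10, week 4: 7, week 5: 0, week 6: 0, week 7: 0.
Peak is 10.

10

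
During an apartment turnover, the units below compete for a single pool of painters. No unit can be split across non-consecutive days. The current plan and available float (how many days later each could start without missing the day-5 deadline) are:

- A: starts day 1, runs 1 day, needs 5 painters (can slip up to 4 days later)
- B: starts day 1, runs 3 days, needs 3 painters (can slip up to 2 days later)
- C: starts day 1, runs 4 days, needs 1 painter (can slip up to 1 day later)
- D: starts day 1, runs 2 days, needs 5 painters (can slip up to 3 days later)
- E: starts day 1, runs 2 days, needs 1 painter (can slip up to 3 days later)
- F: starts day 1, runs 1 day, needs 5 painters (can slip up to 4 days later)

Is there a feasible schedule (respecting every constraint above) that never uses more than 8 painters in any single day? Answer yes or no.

no

The minimum achievable peak is 9; 8 < 9, so no feasible schedule stays within the cap.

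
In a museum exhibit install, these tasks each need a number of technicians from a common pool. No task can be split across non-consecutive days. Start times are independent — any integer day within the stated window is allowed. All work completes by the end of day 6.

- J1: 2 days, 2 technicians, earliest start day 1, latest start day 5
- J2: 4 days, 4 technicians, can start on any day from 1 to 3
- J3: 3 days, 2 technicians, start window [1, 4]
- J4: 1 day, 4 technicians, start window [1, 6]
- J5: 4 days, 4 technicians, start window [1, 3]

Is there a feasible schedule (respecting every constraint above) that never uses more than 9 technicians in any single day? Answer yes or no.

The minimum achievable peak is 10; 9 < 10, so no feasible schedule stays within the cap.

no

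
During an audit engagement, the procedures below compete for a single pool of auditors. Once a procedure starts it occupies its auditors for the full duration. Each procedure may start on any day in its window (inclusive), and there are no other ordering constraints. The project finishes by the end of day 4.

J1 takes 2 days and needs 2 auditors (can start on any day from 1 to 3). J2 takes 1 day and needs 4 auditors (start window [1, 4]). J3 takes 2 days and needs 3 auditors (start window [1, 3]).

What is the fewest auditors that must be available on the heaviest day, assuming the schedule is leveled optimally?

Early-start (J1@1, J2@1, J3@1) gives peak 9: d1:9  d2:5  d3:0  d4:0.
Shift J2→3.
Schedule J1@1, J2@3, J3@1: d1:5  d2:5  d3:4  d4:0 — peak 5.

5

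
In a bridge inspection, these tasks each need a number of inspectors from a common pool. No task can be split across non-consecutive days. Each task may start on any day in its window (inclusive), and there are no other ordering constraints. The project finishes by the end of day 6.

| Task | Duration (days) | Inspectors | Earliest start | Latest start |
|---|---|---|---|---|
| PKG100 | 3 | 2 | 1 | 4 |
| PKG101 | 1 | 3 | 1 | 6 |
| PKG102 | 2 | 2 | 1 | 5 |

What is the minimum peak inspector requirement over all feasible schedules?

Early-start (PKG100@1, PKG101@1, PKG102@1) gives peak 7: d1:7  d2:4  d3:2  d4:0  d5:0  d6:0.
Shift PKG101→4, PKG102→5.
Schedule PKG100@1, PKG101@4, PKG102@5: d1:2  d2:2  d3:2  d4:3  d5:2  d6:2 — peak 3.
Total inspector-days = 13 over 6 days ⇒ peak ≥ ⌈13/6⌉ = 3, so 3 is optimal.

3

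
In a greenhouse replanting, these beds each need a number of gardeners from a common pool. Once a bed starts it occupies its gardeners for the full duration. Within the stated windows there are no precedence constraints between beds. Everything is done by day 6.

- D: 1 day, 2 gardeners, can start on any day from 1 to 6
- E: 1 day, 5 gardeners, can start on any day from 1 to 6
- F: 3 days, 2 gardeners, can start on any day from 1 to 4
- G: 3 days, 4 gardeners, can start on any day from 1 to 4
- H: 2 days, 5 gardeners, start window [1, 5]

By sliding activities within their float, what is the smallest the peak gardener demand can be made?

7

Early-start (D@1, E@1, F@1, G@1, H@1) gives peak 18: d1:18  d2:11  d3:6  d4:0  d5:0  d6:0.
Shift F→2, G→2, H→5.
Schedule D@1, E@1, F@2, G@2, H@5: d1:7  d2:6  d3:6  d4:6  d5:5  d6:5 — peak 7.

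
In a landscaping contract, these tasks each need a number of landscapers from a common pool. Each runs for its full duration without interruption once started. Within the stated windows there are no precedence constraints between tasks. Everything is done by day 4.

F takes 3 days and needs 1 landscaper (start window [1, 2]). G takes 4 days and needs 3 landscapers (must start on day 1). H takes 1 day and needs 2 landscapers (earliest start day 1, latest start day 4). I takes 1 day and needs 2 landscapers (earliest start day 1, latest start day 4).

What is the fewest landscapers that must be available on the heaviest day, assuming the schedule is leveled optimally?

Early-start (F@1, G@1, H@1, I@1) gives peak 8: d1:8  d2:4  d3:4  d4:3.
Shift I→2.
Schedule F@1, G@1, H@1, I@2: d1:6  d2:6  d3:4  d4:3 — peak 6.

6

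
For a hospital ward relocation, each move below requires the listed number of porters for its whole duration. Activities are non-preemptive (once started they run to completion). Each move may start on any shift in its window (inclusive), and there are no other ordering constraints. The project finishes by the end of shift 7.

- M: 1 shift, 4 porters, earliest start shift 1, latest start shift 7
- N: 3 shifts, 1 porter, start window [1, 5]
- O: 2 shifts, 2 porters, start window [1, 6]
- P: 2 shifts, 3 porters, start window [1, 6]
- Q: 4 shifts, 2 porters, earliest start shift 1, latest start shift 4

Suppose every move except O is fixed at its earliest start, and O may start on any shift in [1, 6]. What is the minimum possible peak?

10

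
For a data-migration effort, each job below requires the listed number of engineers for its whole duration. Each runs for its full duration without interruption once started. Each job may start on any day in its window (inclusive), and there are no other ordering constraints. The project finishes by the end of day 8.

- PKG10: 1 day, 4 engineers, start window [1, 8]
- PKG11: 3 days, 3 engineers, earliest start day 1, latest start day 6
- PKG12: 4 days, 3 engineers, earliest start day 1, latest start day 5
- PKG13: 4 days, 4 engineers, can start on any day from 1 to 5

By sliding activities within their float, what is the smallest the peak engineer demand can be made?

Early-start (PKG10@1, PKG11@1, PKG12@1, PKG13@1) gives peak 14: d1:14  d2:10  d3:10  d4:7  d5:0  d6:0  d7:0  d8:0.
Shift PKG12→2, PKG13→4.
Schedule PKG10@1, PKG11@1, PKG12@2, PKG13@4: d1:7  d2:6  d3:6  d4:7  d5:7  d6:4  d7:4  d8:0 — peak 7.

7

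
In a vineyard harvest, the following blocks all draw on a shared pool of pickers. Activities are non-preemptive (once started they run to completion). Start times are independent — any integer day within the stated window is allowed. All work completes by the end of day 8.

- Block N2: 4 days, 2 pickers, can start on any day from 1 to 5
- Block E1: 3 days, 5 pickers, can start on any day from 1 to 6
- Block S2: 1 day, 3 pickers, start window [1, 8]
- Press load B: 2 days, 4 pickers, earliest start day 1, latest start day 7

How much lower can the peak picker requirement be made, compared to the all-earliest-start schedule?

8

Early-start peak: d1:14  d2:11  d3:7  d4:2  d5:0  d6:0  d7:0  d8:0 ⇒ 14.
Leveled (Block N2@1, Block E1@5, Block S2@1, Press load B@2): d1:5  d2:6  d3:6  d4:2  d5:5  d6:5  d7:5  d8:0 ⇒ 6.
Reduction 14 − 6 = 8.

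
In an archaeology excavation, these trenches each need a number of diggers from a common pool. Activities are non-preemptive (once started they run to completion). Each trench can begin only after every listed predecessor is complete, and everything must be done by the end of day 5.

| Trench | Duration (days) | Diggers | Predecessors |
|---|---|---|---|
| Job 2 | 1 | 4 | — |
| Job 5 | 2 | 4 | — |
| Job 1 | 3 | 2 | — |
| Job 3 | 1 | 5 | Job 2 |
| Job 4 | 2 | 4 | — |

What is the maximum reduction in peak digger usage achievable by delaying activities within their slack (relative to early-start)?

7

Early-start peak: d1:14  d2:15  d3:2  d4:0  d5:0 ⇒ 15.
Leveled (Job 2@1, Job 5@1, Job 1@2, Job 3@3, Job 4@4): d1:8  d2:6  d3:7  d4:6  d5:4 ⇒ 8.
Reduction 15 − 8 = 7.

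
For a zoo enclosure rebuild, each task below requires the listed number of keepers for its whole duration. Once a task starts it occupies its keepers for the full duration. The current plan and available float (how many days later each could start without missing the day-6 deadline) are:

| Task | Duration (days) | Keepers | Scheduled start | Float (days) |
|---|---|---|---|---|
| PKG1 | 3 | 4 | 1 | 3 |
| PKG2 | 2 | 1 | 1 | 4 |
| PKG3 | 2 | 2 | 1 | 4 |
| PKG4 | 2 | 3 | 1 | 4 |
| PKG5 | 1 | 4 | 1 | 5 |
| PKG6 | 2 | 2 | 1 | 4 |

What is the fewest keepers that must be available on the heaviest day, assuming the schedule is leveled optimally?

Early-start (PKG1@1, PKG2@1, PKG3@1, PKG4@1, PKG5@1, PKG6@1) gives peak 16: d1:16  d2:12  d3:4  d4:0  d5:0  d6:0.
Shift PKG3→3, PKG4→4, PKG5→6, PKG6→5.
Schedule PKG1@1, PKG2@1, PKG3@3, PKG4@4, PKG5@6, PKG6@5: d1:5  d2:5  d3:6  d4:5  d5:5  d6:6 — peak 6.
Total keeper-days = 32 over 6 days ⇒ peak ≥ ⌈32/6⌉ = 6, so 6 is optimal.

6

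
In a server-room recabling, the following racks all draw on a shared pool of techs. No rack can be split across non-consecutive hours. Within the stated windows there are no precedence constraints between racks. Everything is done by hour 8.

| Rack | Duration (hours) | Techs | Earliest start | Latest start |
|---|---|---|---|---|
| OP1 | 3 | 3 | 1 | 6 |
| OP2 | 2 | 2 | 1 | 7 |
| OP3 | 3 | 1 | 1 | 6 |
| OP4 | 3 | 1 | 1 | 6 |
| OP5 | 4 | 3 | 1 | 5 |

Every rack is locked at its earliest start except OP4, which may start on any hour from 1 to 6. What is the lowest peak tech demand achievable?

9

OP4@1: h1:10  h2:10  h3:8  h4:3  h5:0  h6:0  h7:0  h8:0 → peak 10
OP4@2: h1:9  h2:10  h3:8  h4:4  h5:0  h6:0  h7:0  h8:0 → peak 10
OP4@3: h1:9  h2:9  h3:8  h4:4  h5:1  h6:0  h7:0  h8:0 → peak 9
OP4@4: h1:9  h2:9  h3:7  h4:4  h5:1  h6:1  h7:0  h8:0 → peak 9
OP4@5: h1:9  h2:9  h3:7  h4:3  h5:1  h6:1  h7:1  h8:0 → peak 9
OP4@6: h1:9  h2:9  h3:7  h4:3  h5:0  h6:1  h7:1  h8:1 → peak 9
Best is OP4@3, peak 9.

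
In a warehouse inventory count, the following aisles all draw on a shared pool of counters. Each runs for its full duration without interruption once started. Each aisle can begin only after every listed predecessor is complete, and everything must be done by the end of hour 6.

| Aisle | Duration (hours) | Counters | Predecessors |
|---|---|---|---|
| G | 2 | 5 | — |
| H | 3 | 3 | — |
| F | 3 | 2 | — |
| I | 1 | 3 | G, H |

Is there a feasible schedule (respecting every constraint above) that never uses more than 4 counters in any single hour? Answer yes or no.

no

Total counter-hours = 28; over 6 hours the average is 28/6 > 4, so some hour must exceed 4.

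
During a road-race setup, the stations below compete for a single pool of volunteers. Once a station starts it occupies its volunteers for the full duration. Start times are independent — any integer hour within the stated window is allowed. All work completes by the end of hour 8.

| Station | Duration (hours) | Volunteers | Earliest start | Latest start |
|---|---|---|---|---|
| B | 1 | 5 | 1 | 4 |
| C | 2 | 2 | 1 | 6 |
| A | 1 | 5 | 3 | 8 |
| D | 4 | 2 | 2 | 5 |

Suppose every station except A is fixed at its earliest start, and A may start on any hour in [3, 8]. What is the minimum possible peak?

7

A@3: h1:7  h2:4  h3:7  h4:2  h5:2  h6:0  h7:0  h8:0 → peak 7
A@4: h1:7  h2:4  h3:2  h4:7  h5:2  h6:0  h7:0  h8:0 → peak 7
A@5: h1:7  h2:4  h3:2  h4:2  h5:7  h6:0  h7:0  h8:0 → peak 7
A@6: h1:7  h2:4  h3:2  h4:2  h5:2  h6:5  h7:0  h8:0 → peak 7
A@7: h1:7  h2:4  h3:2  h4:2  h5:2  h6:0  h7:5  h8:0 → peak 7
A@8: h1:7  h2:4  h3:2  h4:2  h5:2  h6:0  h7:0  h8:5 → peak 7
Best is A@3, peak 7.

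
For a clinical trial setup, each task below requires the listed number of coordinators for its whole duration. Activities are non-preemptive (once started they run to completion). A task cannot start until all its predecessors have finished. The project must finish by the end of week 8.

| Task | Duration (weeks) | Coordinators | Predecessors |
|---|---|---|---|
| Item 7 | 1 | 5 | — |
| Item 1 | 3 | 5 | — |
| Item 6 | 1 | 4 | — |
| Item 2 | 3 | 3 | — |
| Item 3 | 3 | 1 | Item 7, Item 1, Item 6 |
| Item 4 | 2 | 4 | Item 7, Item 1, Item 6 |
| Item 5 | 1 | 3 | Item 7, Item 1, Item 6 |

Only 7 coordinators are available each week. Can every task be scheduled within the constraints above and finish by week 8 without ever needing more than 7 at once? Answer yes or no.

no

The minimum achievable peak is 8; 7 < 8, so no feasible schedule stays within the cap.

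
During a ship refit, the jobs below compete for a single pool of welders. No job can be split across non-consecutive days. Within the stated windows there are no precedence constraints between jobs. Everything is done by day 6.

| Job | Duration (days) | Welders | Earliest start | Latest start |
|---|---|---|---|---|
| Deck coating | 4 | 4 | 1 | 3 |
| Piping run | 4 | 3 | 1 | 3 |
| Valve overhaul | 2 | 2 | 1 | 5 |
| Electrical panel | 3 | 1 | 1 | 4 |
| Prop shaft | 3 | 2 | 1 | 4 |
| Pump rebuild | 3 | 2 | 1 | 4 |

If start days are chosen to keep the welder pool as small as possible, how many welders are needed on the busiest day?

10

Early-start (Deck coating@1, Piping run@1, Valve overhaul@1, Electrical panel@1, Prop shaft@1, Pump rebuild@1) gives peak 14: d1:14  d2:14  d3:12  d4:7  d5:0  d6:0.
Shift Valve overhaul→5, Pump rebuild→4.
Schedule Deck coating@1, Piping run@1, Valve overhaul@5, Electrical panel@1, Prop shaft@1, Pump rebuild@4: d1:10  d2:10  d3:10  d4:9  d5:4  d6:4 — peak 10.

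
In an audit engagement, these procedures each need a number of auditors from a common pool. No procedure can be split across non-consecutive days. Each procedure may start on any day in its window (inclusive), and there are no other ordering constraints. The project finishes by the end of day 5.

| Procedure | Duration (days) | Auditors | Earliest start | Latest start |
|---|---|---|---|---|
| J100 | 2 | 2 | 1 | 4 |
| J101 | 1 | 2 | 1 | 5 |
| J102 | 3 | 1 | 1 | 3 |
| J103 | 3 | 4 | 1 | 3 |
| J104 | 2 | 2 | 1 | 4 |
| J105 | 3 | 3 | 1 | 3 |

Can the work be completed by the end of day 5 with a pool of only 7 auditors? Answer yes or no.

no

The minimum achievable peak is 8; 7 < 8, so no feasible schedule stays within the cap.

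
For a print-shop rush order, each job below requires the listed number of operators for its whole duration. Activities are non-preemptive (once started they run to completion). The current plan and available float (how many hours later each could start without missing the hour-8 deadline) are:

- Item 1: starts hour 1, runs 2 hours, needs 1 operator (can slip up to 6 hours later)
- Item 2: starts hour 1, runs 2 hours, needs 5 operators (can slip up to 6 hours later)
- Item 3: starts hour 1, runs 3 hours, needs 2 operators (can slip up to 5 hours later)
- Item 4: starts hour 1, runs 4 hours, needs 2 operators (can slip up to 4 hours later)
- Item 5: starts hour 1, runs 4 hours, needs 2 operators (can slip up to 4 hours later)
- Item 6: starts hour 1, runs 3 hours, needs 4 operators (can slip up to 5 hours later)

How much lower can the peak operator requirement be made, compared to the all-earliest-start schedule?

9

Early-start peak: h1:16  h2:16  h3:10  h4:4  h5:0  h6:0  h7:0  h8:0 ⇒ 16.
Leveled (Item 1@1, Item 2@4, Item 3@1, Item 4@1, Item 5@5, Item 6@6): h1:5  h2:5  h3:4  h4:7  h5:7  h6:6  h7:6  h8:6 ⇒ 7.
Reduction 16 − 7 = 9.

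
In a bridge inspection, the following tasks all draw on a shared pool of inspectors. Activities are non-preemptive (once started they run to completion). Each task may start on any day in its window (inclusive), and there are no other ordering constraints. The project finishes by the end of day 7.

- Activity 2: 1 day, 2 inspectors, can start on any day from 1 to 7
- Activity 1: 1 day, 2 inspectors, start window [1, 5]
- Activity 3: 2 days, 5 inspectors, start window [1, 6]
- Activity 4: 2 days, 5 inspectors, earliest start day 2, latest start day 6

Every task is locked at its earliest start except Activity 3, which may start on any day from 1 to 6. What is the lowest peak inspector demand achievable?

Activity 3@1: d1:9  d2:10  d3:5  d4:0  d5:0  d6:0  d7:0 → peak 10
Activity 3@2: d1:4  d2:10  d3:10  d4:0  d5:0  d6:0  d7:0 → peak 10
Activity 3@3: d1:4  d2:5  d3:10  d4:5  d5:0  d6:0  d7:0 → peak 10
Activity 3@4: d1:4  d2:5  d3:5  d4:5  d5:5  d6:0  d7:0 → peak 5
Activity 3@5: d1:4  d2:5  d3:5  d4:0  d5:5  d6:5  d7:0 → peak 5
Activity 3@6: d1:4  d2:5  d3:5  d4:0  d5:0  d6:5  d7:5 → peak 5
Best is Activity 3@4, peak 5.

5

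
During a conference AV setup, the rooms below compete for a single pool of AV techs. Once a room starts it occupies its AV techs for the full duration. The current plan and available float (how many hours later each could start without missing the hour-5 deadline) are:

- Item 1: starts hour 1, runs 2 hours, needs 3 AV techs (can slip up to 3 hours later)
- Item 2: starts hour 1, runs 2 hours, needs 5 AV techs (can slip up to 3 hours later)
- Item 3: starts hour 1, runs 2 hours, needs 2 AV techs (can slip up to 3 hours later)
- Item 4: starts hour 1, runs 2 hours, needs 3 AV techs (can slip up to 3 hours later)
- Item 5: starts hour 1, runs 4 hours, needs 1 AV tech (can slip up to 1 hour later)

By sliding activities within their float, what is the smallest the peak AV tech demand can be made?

8

Early-start (Item 1@1, Item 2@1, Item 3@1, Item 4@1, Item 5@1) gives peak 14: h1:14  h2:14  h3:1  h4:1  h5:0.
Shift Item 2→3, Item 3→3.
Schedule Item 1@1, Item 2@3, Item 3@3, Item 4@1, Item 5@1: h1:7  h2:7  h3:8  h4:8  h5:0 — peak 8.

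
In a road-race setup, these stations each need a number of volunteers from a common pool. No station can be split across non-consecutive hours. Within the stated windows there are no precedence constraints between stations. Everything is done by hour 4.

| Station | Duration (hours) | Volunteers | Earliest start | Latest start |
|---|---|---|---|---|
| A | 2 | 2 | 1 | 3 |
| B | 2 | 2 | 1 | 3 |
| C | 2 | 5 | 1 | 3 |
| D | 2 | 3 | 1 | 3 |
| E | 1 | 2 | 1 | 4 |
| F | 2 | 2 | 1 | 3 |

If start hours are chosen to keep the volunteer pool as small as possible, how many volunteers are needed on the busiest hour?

8

Early-start (A@1, B@1, C@1, D@1, E@1, F@1) gives peak 16: h1:16  h2:14  h3:0  h4:0.
Shift C→3, D→3.
Schedule A@1, B@1, C@3, D@3, E@1, F@1: h1:8  h2:6  h3:8  h4:8 — peak 8.
Total volunteer-hours = 30 over 4 hours ⇒ peak ≥ ⌈30/4⌉ = 8, so 8 is optimal.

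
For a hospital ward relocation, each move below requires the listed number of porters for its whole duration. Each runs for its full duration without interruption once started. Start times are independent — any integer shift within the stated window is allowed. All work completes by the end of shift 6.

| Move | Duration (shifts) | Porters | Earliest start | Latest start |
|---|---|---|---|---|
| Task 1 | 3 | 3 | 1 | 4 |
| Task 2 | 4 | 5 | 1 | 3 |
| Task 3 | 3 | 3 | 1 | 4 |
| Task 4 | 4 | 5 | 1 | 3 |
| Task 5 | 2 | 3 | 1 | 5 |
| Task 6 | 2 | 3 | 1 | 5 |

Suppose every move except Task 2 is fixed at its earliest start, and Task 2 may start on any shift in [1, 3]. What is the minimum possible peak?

Task 2@1: s1:22  s2:22  s3:16  s4:10  s5:0  s6:0 → peak 22
Task 2@2: s1:17  s2:22  s3:16  s4:10  s5:5  s6:0 → peak 22
Task 2@3: s1:17  s2:17  s3:16  s4:10  s5:5  s6:5 → peak 17
Best is Task 2@3, peak 17.

17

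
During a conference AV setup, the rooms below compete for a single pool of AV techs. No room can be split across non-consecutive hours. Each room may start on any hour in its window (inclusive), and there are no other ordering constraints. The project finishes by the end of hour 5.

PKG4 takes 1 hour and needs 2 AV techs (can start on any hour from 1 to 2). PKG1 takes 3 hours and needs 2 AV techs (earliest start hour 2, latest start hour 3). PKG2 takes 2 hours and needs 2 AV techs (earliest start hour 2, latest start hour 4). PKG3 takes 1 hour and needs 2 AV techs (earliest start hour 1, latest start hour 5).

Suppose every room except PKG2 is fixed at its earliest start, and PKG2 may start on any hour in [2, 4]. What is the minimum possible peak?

4

PKG2@2: h1:4  h2:4  h3:4  h4:2  h5:0 → peak 4
PKG2@3: h1:4  h2:2  h3:4  h4:4  h5:0 → peak 4
PKG2@4: h1:4  h2:2  h3:2  h4:4  h5:2 → peak 4
Best is PKG2@2, peak 4.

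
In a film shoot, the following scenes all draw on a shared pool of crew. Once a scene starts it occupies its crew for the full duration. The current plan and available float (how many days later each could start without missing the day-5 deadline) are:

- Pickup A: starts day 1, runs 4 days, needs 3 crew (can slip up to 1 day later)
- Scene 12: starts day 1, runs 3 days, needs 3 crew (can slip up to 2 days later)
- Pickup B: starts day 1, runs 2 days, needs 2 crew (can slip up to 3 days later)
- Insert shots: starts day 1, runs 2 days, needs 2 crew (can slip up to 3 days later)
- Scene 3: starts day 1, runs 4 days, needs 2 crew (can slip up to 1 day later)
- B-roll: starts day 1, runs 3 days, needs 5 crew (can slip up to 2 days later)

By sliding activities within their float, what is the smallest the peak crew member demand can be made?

13

Early-start (Pickup A@1, Scene 12@1, Pickup B@1, Insert shots@1, Scene 3@1, B-roll@1) gives peak 17: d1:17  d2:17  d3:13  d4:5  d5:0.
Shift B-roll→3.
Schedule Pickup A@1, Scene 12@1, Pickup B@1, Insert shots@1, Scene 3@1, B-roll@3: d1:12  d2:12  d3:13  d4:10  d5:5 — peak 13.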